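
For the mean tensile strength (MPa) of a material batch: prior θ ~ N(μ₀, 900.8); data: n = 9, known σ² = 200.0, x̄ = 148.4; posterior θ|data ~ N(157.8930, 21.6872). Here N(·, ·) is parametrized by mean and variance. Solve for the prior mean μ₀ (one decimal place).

μ₀ = 542.7

With known observation variance, the Normal–Normal posterior has precision τ_n = τ₀ + n/σ² and mean μ_n = (τ₀μ₀ + (n/σ²)x̄)/τ_n.
Here τ₀ = 1/900.8 = 0.001110 and τ_data = 9/200.0 = 0.045000, so τ_n = 0.046110.
Rearranging for μ₀: μ₀ = (μ_n·τ_n − τ_data·x̄)/τ₀ = (157.8930·0.046110 − 0.045000·148.4) / 0.001110 = 0.602446/0.001110 ≈ 542.7.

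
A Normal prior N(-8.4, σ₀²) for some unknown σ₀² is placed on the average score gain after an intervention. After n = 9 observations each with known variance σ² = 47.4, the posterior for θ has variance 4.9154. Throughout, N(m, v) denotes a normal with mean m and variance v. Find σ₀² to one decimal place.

σ₀² = 73.7

For the Normal–Normal model with known σ², precisions add: τ_n = τ₀ + n/σ².
So 1/σ₀² = 1/4.9154 − 9/47.4 = 0.203442 − 0.189873 = 0.013569.
Hence σ₀² = 1/0.013569 ≈ 73.7.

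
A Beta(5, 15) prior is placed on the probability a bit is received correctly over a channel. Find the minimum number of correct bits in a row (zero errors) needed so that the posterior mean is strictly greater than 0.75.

k = 41

After k correct bits and 0 errors the posterior is Beta(5+k, 15), with mean (5+k)/(5+15+k).
Set (5+k)/(20+k) > 0.75 and solve: k > (0.75·20 − 5)/(1 − 0.75) = 40.000.
The smallest integer exceeding 40.000 is 41.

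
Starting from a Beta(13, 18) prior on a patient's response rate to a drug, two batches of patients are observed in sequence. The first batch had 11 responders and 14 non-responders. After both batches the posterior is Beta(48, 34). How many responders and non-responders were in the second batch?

Sequential conjugate updates are equivalent to a single update on the pooled data, so total successes = posterior α − prior α and total failures = posterior β − prior β.
Total across both batches: 48−13=35 responders, 34−18=16 non-responders.
Subtract the first batch: 35−11=24 responders and 16−14=2 non-responders.

24 responders and 2 non-responders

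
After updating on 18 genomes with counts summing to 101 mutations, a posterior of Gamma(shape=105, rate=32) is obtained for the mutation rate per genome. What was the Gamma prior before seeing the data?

Gamma(shape=4, rate=14)

Gamma–Poisson conjugacy: posterior shape = α + Σxᵢ, posterior rate = β + n.
So α = 105 − 101 = 4 and β = 32 − 18 = 14.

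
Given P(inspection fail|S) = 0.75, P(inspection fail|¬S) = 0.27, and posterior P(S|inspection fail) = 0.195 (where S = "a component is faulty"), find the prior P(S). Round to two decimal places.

P(S) = 0.08

In odds form, posterior odds = prior odds × likelihood ratio, so prior odds = posterior odds ÷ LR.
Posterior odds = 0.195/(1−0.195) = 0.2422. LR = 0.75/0.27 = 2.7778.
Prior odds = 0.2422/2.7778 = 0.0872, so P(S) = 0.0872/(1+0.0872) ≈ 0.08.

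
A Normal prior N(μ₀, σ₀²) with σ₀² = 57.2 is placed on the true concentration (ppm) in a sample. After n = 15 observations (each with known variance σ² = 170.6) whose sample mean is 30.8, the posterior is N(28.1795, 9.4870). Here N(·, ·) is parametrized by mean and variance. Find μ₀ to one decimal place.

With known observation variance, the Normal–Normal posterior has precision τ_n = τ₀ + n/σ² and mean μ_n = (τ₀μ₀ + (n/σ²)x̄)/τ_n.
Here τ₀ = 1/57.2 = 0.017483 and τ_data = 15/170.6 = 0.087925, so τ_n = 0.105408.
Rearranging for μ₀: μ₀ = (μ_n·τ_n − τ_data·x̄)/τ₀ = (28.1795·0.105408 − 0.087925·30.8) / 0.017483 = 0.262255/0.017483 ≈ 15.0.

μ₀ = 15.0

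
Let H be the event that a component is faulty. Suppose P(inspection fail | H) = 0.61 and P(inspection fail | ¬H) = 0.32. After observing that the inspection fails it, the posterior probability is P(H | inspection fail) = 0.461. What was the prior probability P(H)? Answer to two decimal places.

In odds form, posterior odds = prior odds × likelihood ratio, so prior odds = posterior odds ÷ LR.
Posterior odds = 0.461/(1−0.461) = 0.8553. LR = 0.61/0.32 = 1.9062.
Prior odds = 0.8553/1.9062 = 0.4487, so P(H) = 0.4487/(1+0.4487) ≈ 0.31.

P(H) = 0.31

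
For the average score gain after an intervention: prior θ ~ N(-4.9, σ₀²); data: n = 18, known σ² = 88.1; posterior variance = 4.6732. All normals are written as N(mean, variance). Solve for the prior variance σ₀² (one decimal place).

σ₀² = 103.4

For the Normal–Normal model with known σ², precisions add: τ_n = τ₀ + n/σ².
So 1/σ₀² = 1/4.6732 − 18/88.1 = 0.213986 − 0.204313 = 0.009673.
Hence σ₀² = 1/0.009673 ≈ 103.4.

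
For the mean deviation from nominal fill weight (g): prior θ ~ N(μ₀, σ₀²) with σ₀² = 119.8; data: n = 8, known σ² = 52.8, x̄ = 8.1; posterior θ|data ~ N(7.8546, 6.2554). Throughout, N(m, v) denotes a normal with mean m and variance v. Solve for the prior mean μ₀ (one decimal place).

The posterior mean is a precision-weighted average: μ_n = (τ₀μ₀ + τ_data·x̄)/(τ₀+τ_data), with τ₀=1/σ₀² and τ_data=n/σ².
Here τ₀ = 1/119.8 = 0.008347 and τ_data = 8/52.8 = 0.151515, so τ_n = 0.159862.
Rearranging for μ₀: μ₀ = (μ_n·τ_n − τ_data·x̄)/τ₀ = (7.8546·0.159862 − 0.151515·8.1) / 0.008347 = 0.028381/0.008347 ≈ 3.4.

μ₀ = 3.4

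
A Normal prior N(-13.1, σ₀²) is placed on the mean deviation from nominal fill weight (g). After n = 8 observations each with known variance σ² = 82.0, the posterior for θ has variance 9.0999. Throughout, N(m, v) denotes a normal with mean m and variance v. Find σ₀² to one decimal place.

σ₀² = 81.1

Posterior precision equals prior precision plus data precision: 1/σ_n² = 1/σ₀² + n/σ².
So 1/σ₀² = 1/9.0999 − 8/82.0 = 0.109891 − 0.097561 = 0.012330.
Hence σ₀² = 1/0.012330 ≈ 81.1.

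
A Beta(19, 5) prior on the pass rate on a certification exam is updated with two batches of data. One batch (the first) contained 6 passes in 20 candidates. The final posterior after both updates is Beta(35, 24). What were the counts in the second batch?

10 passes and 5 failures

Because Beta–binomial updating is additive in the counts, the combined data contributed (α_post−α_prior, β_post−β_prior) successes and failures.
Total across both batches: 35−19=16 passes, 24−5=19 failures.
Subtract the first batch: 16−6=10 passes and 19−14=5 failures.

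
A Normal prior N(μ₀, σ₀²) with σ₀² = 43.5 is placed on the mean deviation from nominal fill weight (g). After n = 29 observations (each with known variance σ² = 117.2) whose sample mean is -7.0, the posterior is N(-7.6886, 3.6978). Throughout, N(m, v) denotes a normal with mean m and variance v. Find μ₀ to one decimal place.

μ₀ = -15.1

The posterior mean is a precision-weighted average: μ_n = (τ₀μ₀ + τ_data·x̄)/(τ₀+τ_data), with τ₀=1/σ₀² and τ_data=n/σ².
Here τ₀ = 1/43.5 = 0.022989 and τ_data = 29/117.2 = 0.247440, so τ_n = 0.270429.
Rearranging for μ₀: μ₀ = (μ_n·τ_n − τ_data·x̄)/τ₀ = (-7.6886·0.270429 − 0.247440·-7.0) / 0.022989 = -0.347140/0.022989 ≈ -15.1.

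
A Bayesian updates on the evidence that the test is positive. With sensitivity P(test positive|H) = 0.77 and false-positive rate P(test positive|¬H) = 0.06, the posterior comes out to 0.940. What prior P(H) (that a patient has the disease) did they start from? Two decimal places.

In odds form, posterior odds = prior odds × likelihood ratio, so prior odds = posterior odds ÷ LR.
Posterior odds = 0.940/(1−0.940) = 15.6667. LR = 0.77/0.06 = 12.8333.
Prior odds = 15.6667/12.8333 = 1.2208, so P(H) = 1.2208/(1+1.2208) ≈ 0.55.

P(H) = 0.55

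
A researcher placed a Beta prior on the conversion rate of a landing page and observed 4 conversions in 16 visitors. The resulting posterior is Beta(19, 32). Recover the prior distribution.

A Beta(α, β) prior with s successes and f failures in binomial data gives a Beta(α+s, β+f) posterior.
Subtract the data counts: 19−4=15, 32−12=20.

Beta(15, 20)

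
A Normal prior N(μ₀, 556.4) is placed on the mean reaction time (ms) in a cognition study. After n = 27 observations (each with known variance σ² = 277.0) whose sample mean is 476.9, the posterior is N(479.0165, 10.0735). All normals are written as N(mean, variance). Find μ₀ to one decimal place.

The posterior mean is a precision-weighted average: μ_n = (τ₀μ₀ + τ_data·x̄)/(τ₀+τ_data), with τ₀=1/σ₀² and τ_data=n/σ².
Here τ₀ = 1/556.4 = 0.001797 and τ_data = 27/277.0 = 0.097473, so τ_n = 0.099270.
Rearranging for μ₀: μ₀ = (μ_n·τ_n − τ_data·x̄)/τ₀ = (479.0165·0.099270 − 0.097473·476.9) / 0.001797 = 1.067094/0.001797 ≈ 593.8.

μ₀ = 593.8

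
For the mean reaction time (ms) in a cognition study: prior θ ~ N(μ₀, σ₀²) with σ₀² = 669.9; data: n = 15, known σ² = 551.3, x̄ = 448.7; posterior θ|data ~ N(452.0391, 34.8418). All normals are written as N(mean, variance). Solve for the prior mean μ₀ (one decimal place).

μ₀ = 512.9

The posterior mean is a precision-weighted average: μ_n = (τ₀μ₀ + τ_data·x̄)/(τ₀+τ_data), with τ₀=1/σ₀² and τ_data=n/σ².
Here τ₀ = 1/669.9 = 0.001493 and τ_data = 15/551.3 = 0.027208, so τ_n = 0.028701.
Rearranging for μ₀: μ₀ = (μ_n·τ_n − τ_data·x̄)/τ₀ = (452.0391·0.028701 − 0.027208·448.7) / 0.001493 = 0.765745/0.001493 ≈ 512.9.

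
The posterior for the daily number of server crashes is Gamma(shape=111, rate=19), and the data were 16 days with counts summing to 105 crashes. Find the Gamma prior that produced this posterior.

A Gamma(α, β) prior (rate parametrization) on a Poisson rate with n observations summing to S gives posterior Gamma(α+S, β+n).
So α = 111 − 105 = 6 and β = 19 − 16 = 3.

Gamma(shape=6, rate=3)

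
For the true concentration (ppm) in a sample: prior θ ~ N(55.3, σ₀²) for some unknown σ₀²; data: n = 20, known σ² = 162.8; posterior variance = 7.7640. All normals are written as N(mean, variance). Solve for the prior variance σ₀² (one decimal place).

σ₀² = 168.1

Posterior precision equals prior precision plus data precision: 1/σ_n² = 1/σ₀² + n/σ².
So 1/σ₀² = 1/7.7640 − 20/162.8 = 0.128800 − 0.122850 = 0.005950.
Hence σ₀² = 1/0.005950 ≈ 168.1.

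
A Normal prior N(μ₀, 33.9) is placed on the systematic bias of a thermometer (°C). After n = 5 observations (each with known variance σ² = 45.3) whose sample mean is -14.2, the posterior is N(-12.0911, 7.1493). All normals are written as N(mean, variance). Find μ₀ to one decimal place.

The posterior mean is a precision-weighted average: μ_n = (τ₀μ₀ + τ_data·x̄)/(τ₀+τ_data), with τ₀=1/σ₀² and τ_data=n/σ².
Here τ₀ = 1/33.9 = 0.029499 and τ_data = 5/45.3 = 0.110375, so τ_n = 0.139874.
Rearranging for μ₀: μ₀ = (μ_n·τ_n − τ_data·x̄)/τ₀ = (-12.0911·0.139874 − 0.110375·-14.2) / 0.029499 = -0.123906/0.029499 ≈ -4.2.

μ₀ = -4.2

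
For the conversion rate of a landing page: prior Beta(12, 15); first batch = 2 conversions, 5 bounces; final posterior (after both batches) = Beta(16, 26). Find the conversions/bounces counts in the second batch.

Because Beta–binomial updating is additive in the counts, the combined data contributed (α_post−α_prior, β_post−β_prior) successes and failures.
Total across both batches: 16−12=4 conversions, 26−15=11 bounces.
Subtract the first batch: 4−2=2 conversions and 11−5=6 bounces.

2 conversions and 6 bounces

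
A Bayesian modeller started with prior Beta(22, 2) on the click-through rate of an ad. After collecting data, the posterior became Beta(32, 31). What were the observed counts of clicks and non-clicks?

10 clicks and 29 non-clicks

A Beta(a, b) prior with s successes and f failures in binomial data gives a Beta(a+s, b+f) posterior.
Match parameters: s=32−22=10, f=31−2=29.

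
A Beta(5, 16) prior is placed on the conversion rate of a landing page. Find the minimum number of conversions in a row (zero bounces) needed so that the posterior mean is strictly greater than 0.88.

k = 113

After k conversions and 0 bounces the posterior is Beta(5+k, 16), with mean (5+k)/(5+16+k).
Set (5+k)/(21+k) > 0.88 and solve: k > (0.88·21 − 5)/(1 − 0.88) = 112.333.
The smallest integer exceeding 112.333 is 113.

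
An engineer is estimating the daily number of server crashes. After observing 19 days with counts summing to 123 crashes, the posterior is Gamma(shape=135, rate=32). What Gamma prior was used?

Gamma(shape=12, rate=13)

Gamma–Poisson conjugacy: posterior shape = α + Σxᵢ, posterior rate = β + n.
So α = 135 − 123 = 12 and β = 32 − 19 = 13.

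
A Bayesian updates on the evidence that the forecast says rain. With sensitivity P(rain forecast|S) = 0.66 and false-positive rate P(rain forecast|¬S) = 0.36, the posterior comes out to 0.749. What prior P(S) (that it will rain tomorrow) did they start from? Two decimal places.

P(S) = 0.62

Bayes' rule in odds form gives O(S|E) = O(S)·[P(E|S)/P(E|¬S)], hence O(S) = O(S|E)/LR.
Posterior odds = 0.749/(1−0.749) = 2.9841. LR = 0.66/0.36 = 1.8333.
Prior odds = 2.9841/1.8333 = 1.6277, so P(S) = 1.6277/(1+1.6277) ≈ 0.62.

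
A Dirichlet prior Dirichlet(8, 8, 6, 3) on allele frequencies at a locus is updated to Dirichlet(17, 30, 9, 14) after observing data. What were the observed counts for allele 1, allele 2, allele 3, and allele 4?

counts (9, 22, 3, 11)

For a Dirichlet(α) prior with multinomial counts c, the posterior is Dirichlet(α + c) componentwise.
Counts are posterior − prior componentwise: 17−8=9, 30−8=22, 9−6=3, 14−3=11.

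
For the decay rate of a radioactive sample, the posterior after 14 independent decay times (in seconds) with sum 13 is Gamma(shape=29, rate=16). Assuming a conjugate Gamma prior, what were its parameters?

For an exponential likelihood with a Gamma(α, β) prior on the rate, n observations with total T give posterior Gamma(α+n, β+T).
So α = 29 − 14 = 15 and β = 16 − 13 = 3.

Gamma(shape=15, rate=3)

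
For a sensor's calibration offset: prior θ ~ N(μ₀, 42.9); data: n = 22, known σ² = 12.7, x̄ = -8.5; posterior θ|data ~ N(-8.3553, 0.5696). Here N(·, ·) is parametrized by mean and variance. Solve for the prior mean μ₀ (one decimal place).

μ₀ = 2.4

The posterior mean is a precision-weighted average: μ_n = (τ₀μ₀ + τ_data·x̄)/(τ₀+τ_data), with τ₀=1/σ₀² and τ_data=n/σ².
Here τ₀ = 1/42.9 = 0.023310 and τ_data = 22/12.7 = 1.732283, so τ_n = 1.755593.
Rearranging for μ₀: μ₀ = (μ_n·τ_n − τ_data·x̄)/τ₀ = (-8.3553·1.755593 − 1.732283·-8.5) / 0.023310 = 0.055899/0.023310 ≈ 2.4.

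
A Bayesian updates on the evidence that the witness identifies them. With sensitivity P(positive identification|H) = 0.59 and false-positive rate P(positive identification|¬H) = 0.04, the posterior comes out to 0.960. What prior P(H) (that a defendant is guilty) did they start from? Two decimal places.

P(H) = 0.62

Bayes' rule in odds form gives O(H|E) = O(H)·[P(E|H)/P(E|¬H)], hence O(H) = O(H|E)/LR.
Posterior odds = 0.960/(1−0.960) = 24.0000. LR = 0.59/0.04 = 14.7500.
Prior odds = 24.0000/14.7500 = 1.6271, so P(H) = 1.6271/(1+1.6271) ≈ 0.62.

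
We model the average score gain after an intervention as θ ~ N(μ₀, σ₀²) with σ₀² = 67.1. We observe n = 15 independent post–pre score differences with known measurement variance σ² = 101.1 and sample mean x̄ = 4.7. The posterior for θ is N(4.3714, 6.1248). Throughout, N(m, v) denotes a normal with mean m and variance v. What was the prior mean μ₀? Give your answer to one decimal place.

μ₀ = 1.1

The posterior mean is a precision-weighted average: μ_n = (τ₀μ₀ + τ_data·x̄)/(τ₀+τ_data), with τ₀=1/σ₀² and τ_data=n/σ².
Here τ₀ = 1/67.1 = 0.014903 and τ_data = 15/101.1 = 0.148368, so τ_n = 0.163271.
Rearranging for μ₀: μ₀ = (μ_n·τ_n − τ_data·x̄)/τ₀ = (4.3714·0.163271 − 0.148368·4.7) / 0.014903 = 0.016393/0.014903 ≈ 1.1.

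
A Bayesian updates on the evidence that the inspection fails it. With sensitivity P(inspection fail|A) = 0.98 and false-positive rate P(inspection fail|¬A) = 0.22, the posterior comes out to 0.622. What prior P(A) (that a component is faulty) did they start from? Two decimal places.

P(A) = 0.27

In odds form, posterior odds = prior odds × likelihood ratio, so prior odds = posterior odds ÷ LR.
Posterior odds = 0.622/(1−0.622) = 1.6455. LR = 0.98/0.22 = 4.4545.
Prior odds = 1.6455/4.4545 = 0.3694, so P(A) = 0.3694/(1+0.3694) ≈ 0.27.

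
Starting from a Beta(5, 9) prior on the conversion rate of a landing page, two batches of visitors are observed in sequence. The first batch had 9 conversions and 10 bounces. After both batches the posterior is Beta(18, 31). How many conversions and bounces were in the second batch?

4 conversions and 12 bounces

Sequential conjugate updates are equivalent to a single update on the pooled data, so total successes = posterior α − prior α and total failures = posterior β − prior β.
Total across both batches: 18−5=13 conversions, 31−9=22 bounces.
Subtract the first batch: 13−9=4 conversions and 22−10=12 bounces.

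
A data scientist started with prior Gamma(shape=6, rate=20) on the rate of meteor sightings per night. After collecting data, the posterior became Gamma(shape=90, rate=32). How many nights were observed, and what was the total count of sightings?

Gamma–Poisson conjugacy: posterior shape = α + Σxᵢ, posterior rate = β + n.
Matching: Σxᵢ = 90 − 6 = 84 and n = 32 − 20 = 12.

n = 12 nights with total 84 sightings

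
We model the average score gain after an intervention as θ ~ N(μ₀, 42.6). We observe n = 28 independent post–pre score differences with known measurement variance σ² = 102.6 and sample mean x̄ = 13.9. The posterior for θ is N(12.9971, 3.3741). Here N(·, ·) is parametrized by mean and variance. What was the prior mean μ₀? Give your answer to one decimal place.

μ₀ = 2.5

The posterior mean is a precision-weighted average: μ_n = (τ₀μ₀ + τ_data·x̄)/(τ₀+τ_data), with τ₀=1/σ₀² and τ_data=n/σ².
Here τ₀ = 1/42.6 = 0.023474 and τ_data = 28/102.6 = 0.272904, so τ_n = 0.296378.
Rearranging for μ₀: μ₀ = (μ_n·τ_n − τ_data·x̄)/τ₀ = (12.9971·0.296378 − 0.272904·13.9) / 0.023474 = 0.058689/0.023474 ≈ 2.5.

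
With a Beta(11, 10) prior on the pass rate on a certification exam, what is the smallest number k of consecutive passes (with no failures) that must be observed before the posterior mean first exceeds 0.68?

k = 11

After k passes and 0 failures the posterior is Beta(11+k, 10), with mean (11+k)/(11+10+k).
Set (11+k)/(21+k) > 0.68 and solve: k > (0.68·21 − 11)/(1 − 0.68) = 10.250.
The smallest integer exceeding 10.250 is 11.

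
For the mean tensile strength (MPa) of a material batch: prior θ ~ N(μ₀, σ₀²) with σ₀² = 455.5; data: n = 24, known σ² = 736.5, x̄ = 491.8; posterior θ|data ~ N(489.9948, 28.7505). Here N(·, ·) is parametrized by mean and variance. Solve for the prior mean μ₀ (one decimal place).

μ₀ = 463.2

The posterior mean is a precision-weighted average: μ_n = (τ₀μ₀ + τ_data·x̄)/(τ₀+τ_data), with τ₀=1/σ₀² and τ_data=n/σ².
Here τ₀ = 1/455.5 = 0.002195 and τ_data = 24/736.5 = 0.032587, so τ_n = 0.034782.
Rearranging for μ₀: μ₀ = (μ_n·τ_n − τ_data·x̄)/τ₀ = (489.9948·0.034782 − 0.032587·491.8) / 0.002195 = 1.016713/0.002195 ≈ 463.2.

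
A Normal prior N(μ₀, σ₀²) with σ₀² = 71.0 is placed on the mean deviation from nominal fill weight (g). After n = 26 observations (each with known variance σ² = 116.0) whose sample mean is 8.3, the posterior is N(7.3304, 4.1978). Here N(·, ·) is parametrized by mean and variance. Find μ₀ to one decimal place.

μ₀ = -8.1

With known observation variance, the Normal–Normal posterior has precision τ_n = τ₀ + n/σ² and mean μ_n = (τ₀μ₀ + (n/σ²)x̄)/τ_n.
Here τ₀ = 1/71.0 = 0.014085 and τ_data = 26/116.0 = 0.224138, so τ_n = 0.238223.
Rearranging for μ₀: μ₀ = (μ_n·τ_n − τ_data·x̄)/τ₀ = (7.3304·0.238223 − 0.224138·8.3) / 0.014085 = -0.114076/0.014085 ≈ -8.1.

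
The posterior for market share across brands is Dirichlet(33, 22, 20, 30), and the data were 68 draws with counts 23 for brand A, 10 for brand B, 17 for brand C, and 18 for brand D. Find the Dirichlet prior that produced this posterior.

Dirichlet(10, 12, 3, 12)

For a Dirichlet(α) prior with multinomial counts c, the posterior is Dirichlet(α + c) componentwise.
Subtract each count from the matching posterior parameter: 33−23=10, 22−10=12, 20−17=3, 30−18=12.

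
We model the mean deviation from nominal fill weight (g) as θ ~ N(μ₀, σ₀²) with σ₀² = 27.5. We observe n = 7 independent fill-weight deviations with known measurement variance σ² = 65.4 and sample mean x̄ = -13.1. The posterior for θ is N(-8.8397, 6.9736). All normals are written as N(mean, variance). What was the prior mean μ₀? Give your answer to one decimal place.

μ₀ = 3.7

The posterior mean is a precision-weighted average: μ_n = (τ₀μ₀ + τ_data·x̄)/(τ₀+τ_data), with τ₀=1/σ₀² and τ_data=n/σ².
Here τ₀ = 1/27.5 = 0.036364 and τ_data = 7/65.4 = 0.107034, so τ_n = 0.143398.
Rearranging for μ₀: μ₀ = (μ_n·τ_n − τ_data·x̄)/τ₀ = (-8.8397·0.143398 − 0.107034·-13.1) / 0.036364 = 0.134550/0.036364 ≈ 3.7.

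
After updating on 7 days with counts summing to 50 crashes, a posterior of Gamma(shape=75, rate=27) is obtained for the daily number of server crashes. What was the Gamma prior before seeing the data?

A Gamma(α, β) prior (rate parametrization) on a Poisson rate with n observations summing to S gives posterior Gamma(α+S, β+n).
So α = 75 − 50 = 25 and β = 27 − 7 = 20.

Gamma(shape=25, rate=20)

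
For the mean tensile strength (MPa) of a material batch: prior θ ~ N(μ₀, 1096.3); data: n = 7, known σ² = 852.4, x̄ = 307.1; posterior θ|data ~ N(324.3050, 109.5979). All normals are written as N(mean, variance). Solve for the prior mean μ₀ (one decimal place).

μ₀ = 479.2

With known observation variance, the Normal–Normal posterior has precision τ_n = τ₀ + n/σ² and mean μ_n = (τ₀μ₀ + (n/σ²)x̄)/τ_n.
Here τ₀ = 1/1096.3 = 0.000912 and τ_data = 7/852.4 = 0.008212, so τ_n = 0.009124.
Rearranging for μ₀: μ₀ = (μ_n·τ_n − τ_data·x̄)/τ₀ = (324.3050·0.009124 − 0.008212·307.1) / 0.000912 = 0.437054/0.000912 ≈ 479.2.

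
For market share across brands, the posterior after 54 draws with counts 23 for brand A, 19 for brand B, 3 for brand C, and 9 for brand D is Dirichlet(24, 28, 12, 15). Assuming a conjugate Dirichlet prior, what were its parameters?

For a Dirichlet(α) prior with multinomial counts c, the posterior is Dirichlet(α + c) componentwise.
Subtract each count from the matching posterior parameter: 24−23=1, 28−19=9, 12−3=9, 15−9=6.

Dirichlet(1, 9, 9, 6)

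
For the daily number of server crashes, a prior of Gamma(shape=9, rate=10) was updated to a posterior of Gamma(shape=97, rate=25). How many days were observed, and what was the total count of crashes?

Gamma–Poisson conjugacy: posterior shape = α + Σxᵢ, posterior rate = β + n.
Matching: Σxᵢ = 97 − 9 = 88 and n = 25 − 10 = 15.

n = 15 days with total 88 crashes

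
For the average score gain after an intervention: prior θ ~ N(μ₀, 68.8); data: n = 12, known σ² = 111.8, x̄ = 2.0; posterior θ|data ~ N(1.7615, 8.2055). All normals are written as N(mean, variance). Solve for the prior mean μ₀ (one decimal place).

μ₀ = 0.0

With known observation variance, the Normal–Normal posterior has precision τ_n = τ₀ + n/σ² and mean μ_n = (τ₀μ₀ + (n/σ²)x̄)/τ_n.
Here τ₀ = 1/68.8 = 0.014535 and τ_data = 12/111.8 = 0.107335, so τ_n = 0.121870.
Rearranging for μ₀: μ₀ = (μ_n·τ_n − τ_data·x̄)/τ₀ = (1.7615·0.121870 − 0.107335·2.0) / 0.014535 = 0.000004/0.014535 ≈ 0.0.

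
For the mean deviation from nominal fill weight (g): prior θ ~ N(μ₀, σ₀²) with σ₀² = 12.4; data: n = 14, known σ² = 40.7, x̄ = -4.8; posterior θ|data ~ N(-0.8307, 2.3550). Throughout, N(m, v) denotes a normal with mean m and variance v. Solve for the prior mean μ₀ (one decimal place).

With known observation variance, the Normal–Normal posterior has precision τ_n = τ₀ + n/σ² and mean μ_n = (τ₀μ₀ + (n/σ²)x̄)/τ_n.
Here τ₀ = 1/12.4 = 0.080645 and τ_data = 14/40.7 = 0.343980, so τ_n = 0.424625.
Rearranging for μ₀: μ₀ = (μ_n·τ_n − τ_data·x̄)/τ₀ = (-0.8307·0.424625 − 0.343980·-4.8) / 0.080645 = 1.298368/0.080645 ≈ 16.1.

μ₀ = 16.1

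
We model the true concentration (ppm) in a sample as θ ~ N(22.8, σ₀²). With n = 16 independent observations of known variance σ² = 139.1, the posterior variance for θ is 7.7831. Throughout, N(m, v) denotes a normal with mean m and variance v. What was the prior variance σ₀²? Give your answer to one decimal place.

For the Normal–Normal model with known σ², precisions add: τ_n = τ₀ + n/σ².
So 1/σ₀² = 1/7.7831 − 16/139.1 = 0.128484 − 0.115025 = 0.013459.
Hence σ₀² = 1/0.013459 ≈ 74.3.

σ₀² = 74.3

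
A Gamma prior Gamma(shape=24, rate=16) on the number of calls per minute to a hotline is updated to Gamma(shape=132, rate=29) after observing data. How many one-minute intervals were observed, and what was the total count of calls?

A Gamma(α, β) prior (rate parametrization) on a Poisson rate with n observations summing to S gives posterior Gamma(α+S, β+n).
Matching: Σxᵢ = 132 − 24 = 108 and n = 29 − 16 = 13.

n = 13 one-minute intervals with total 108 calls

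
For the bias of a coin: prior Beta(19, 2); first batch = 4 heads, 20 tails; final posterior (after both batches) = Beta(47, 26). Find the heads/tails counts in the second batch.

24 heads and 4 tails

Sequential conjugate updates are equivalent to a single update on the pooled data, so total successes = posterior α − prior α and total failures = posterior β − prior β.
Total across both batches: 47−19=28 heads, 26−2=24 tails.
Subtract the first batch: 28−4=24 heads and 24−20=4 tails.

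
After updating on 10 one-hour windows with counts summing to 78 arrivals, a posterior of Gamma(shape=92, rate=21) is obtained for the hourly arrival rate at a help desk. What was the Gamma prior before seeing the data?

Gamma–Poisson conjugacy: posterior shape = α + Σxᵢ, posterior rate = β + n.
So α = 92 − 78 = 14 and β = 21 − 10 = 11.

Gamma(shape=14, rate=11)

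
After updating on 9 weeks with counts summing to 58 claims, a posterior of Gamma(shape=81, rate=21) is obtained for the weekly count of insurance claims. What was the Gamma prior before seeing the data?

A Gamma(α, β) prior (rate parametrization) on a Poisson rate with n observations summing to S gives posterior Gamma(α+S, β+n).
So α = 81 − 58 = 23 and β = 21 − 9 = 12.

Gamma(shape=23, rate=12)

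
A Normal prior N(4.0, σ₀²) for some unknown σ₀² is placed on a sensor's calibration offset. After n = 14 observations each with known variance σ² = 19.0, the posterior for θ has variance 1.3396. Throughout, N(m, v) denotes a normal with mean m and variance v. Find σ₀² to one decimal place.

For the Normal–Normal model with known σ², precisions add: τ_n = τ₀ + n/σ².
So 1/σ₀² = 1/1.3396 − 14/19.0 = 0.746491 − 0.736842 = 0.009649.
Hence σ₀² = 1/0.009649 ≈ 103.6.

σ₀² = 103.6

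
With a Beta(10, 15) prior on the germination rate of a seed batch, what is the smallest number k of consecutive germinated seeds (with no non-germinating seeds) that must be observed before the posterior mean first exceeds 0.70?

k = 26

After k germinated seeds and 0 non-germinating seeds the posterior is Beta(10+k, 15), with mean (10+k)/(10+15+k).
Set (10+k)/(25+k) > 0.70 and solve: k > (0.70·25 − 10)/(1 − 0.70) = 25.000.
The smallest integer exceeding 25.000 is 26, and checking k=26: (36)/(51) = 0.7059 > 0.70.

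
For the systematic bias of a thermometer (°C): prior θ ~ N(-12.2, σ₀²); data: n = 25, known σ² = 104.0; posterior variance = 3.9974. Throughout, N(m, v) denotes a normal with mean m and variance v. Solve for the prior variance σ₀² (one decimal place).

Posterior precision equals prior precision plus data precision: 1/σ_n² = 1/σ₀² + n/σ².
So 1/σ₀² = 1/3.9974 − 25/104.0 = 0.250163 − 0.240385 = 0.009778.
Hence σ₀² = 1/0.009778 ≈ 102.3.

σ₀² = 102.3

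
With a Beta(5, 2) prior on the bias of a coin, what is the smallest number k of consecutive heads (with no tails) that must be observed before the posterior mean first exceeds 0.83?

k = 5

After k heads and 0 tails the posterior is Beta(5+k, 2), with mean (5+k)/(5+2+k).
Set (5+k)/(7+k) > 0.83 and solve: k > (0.83·7 − 5)/(1 − 0.83) = 4.765.
The smallest integer exceeding 4.765 is 5, and checking k=5: (10)/(12) = 0.8333 > 0.83.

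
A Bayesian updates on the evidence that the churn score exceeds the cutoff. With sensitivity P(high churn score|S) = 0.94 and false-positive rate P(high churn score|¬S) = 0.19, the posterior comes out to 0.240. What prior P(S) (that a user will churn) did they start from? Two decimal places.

P(S) = 0.06

In odds form, posterior odds = prior odds × likelihood ratio, so prior odds = posterior odds ÷ LR.
Posterior odds = 0.240/(1−0.240) = 0.3158. LR = 0.94/0.19 = 4.9474.
Prior odds = 0.3158/4.9474 = 0.0638, so P(S) = 0.0638/(1+0.0638) ≈ 0.06.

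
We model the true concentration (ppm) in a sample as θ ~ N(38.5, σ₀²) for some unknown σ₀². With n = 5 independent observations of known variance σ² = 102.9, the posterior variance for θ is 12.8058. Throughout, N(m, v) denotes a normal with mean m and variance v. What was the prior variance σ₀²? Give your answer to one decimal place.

σ₀² = 33.9

Posterior precision equals prior precision plus data precision: 1/σ_n² = 1/σ₀² + n/σ².
So 1/σ₀² = 1/12.8058 − 5/102.9 = 0.078090 − 0.048591 = 0.029499.
Hence σ₀² = 1/0.029499 ≈ 33.9.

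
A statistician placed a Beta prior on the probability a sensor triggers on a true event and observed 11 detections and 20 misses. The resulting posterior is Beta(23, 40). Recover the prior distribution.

A Beta(α, β) prior with s successes and f failures in binomial data gives a Beta(α+s, β+f) posterior.
So α = 23 − 11 = 12 and β = 40 − 20 = 20.

Beta(12, 20)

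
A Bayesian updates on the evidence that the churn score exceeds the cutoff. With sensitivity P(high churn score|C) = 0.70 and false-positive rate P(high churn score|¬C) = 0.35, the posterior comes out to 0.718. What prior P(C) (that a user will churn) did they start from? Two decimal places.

P(C) = 0.56

In odds form, posterior odds = prior odds × likelihood ratio, so prior odds = posterior odds ÷ LR.
Posterior odds = 0.718/(1−0.718) = 2.5461. LR = 0.70/0.35 = 2.0000.
Prior odds = 2.5461/2.0000 = 1.2731, so P(C) = 1.2731/(1+1.2731) ≈ 0.56.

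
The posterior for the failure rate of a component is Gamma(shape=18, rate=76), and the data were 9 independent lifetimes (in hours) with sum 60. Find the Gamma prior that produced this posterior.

For an exponential likelihood with a Gamma(α, β) prior on the rate, n observations with total T give posterior Gamma(α+n, β+T).
So α = 18 − 9 = 9 and β = 76 − 60 = 16.

Gamma(shape=9, rate=16)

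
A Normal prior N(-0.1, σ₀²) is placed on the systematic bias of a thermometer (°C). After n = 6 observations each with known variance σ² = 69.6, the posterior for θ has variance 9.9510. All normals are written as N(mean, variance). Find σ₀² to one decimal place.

Posterior precision equals prior precision plus data precision: 1/σ_n² = 1/σ₀² + n/σ².
So 1/σ₀² = 1/9.9510 − 6/69.6 = 0.100492 − 0.086207 = 0.014285.
Hence σ₀² = 1/0.014285 ≈ 70.0.

σ₀² = 70.0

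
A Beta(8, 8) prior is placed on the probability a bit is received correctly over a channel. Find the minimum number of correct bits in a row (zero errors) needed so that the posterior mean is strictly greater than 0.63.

k = 6

After k correct bits and 0 errors the posterior is Beta(8+k, 8), with mean (8+k)/(8+8+k).
Set (8+k)/(16+k) > 0.63 and solve: k > (0.63·16 − 8)/(1 − 0.63) = 5.622.
The smallest integer exceeding 5.622 is 6, and checking k=6: (14)/(22) = 0.6364 > 0.63.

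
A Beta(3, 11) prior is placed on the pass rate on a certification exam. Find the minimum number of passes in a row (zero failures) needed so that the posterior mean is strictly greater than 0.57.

After k passes and 0 failures the posterior is Beta(3+k, 11), with mean (3+k)/(3+11+k).
Set (3+k)/(14+k) > 0.57 and solve: k > (0.57·14 − 3)/(1 − 0.57) = 11.581.
The smallest integer exceeding 11.581 is 12.

k = 12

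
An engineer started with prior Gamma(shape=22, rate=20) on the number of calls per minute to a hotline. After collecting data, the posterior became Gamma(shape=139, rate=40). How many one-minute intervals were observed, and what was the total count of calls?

n = 20 one-minute intervals with total 117 calls

A Gamma(α, β) prior (rate parametrization) on a Poisson rate with n observations summing to S gives posterior Gamma(α+S, β+n).
Matching: Σxᵢ = 139 − 22 = 117 and n = 40 − 20 = 20.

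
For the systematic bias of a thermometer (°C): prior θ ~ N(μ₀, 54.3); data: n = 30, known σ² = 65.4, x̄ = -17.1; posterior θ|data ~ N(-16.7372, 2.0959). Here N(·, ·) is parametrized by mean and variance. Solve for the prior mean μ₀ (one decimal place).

μ₀ = -7.7

With known observation variance, the Normal–Normal posterior has precision τ_n = τ₀ + n/σ² and mean μ_n = (τ₀μ₀ + (n/σ²)x̄)/τ_n.
Here τ₀ = 1/54.3 = 0.018416 and τ_data = 30/65.4 = 0.458716, so τ_n = 0.477132.
Rearranging for μ₀: μ₀ = (μ_n·τ_n − τ_data·x̄)/τ₀ = (-16.7372·0.477132 − 0.458716·-17.1) / 0.018416 = -0.141810/0.018416 ≈ -7.7.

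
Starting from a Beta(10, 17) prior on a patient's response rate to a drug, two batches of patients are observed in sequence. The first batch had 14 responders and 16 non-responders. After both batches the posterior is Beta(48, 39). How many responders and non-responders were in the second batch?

Because Beta–binomial updating is additive in the counts, the combined data contributed (α_post−α_prior, β_post−β_prior) successes and failures.
Total across both batches: 48−10=38 responders, 39−17=22 non-responders.
Subtract the first batch: 38−14=24 responders and 22−16=6 non-responders.

24 responders and 6 non-responders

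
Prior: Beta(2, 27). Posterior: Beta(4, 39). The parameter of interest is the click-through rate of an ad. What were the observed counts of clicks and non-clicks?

2 clicks and 12 non-clicks

A Beta(a, b) prior with s successes and f failures in binomial data gives a Beta(a+s, b+f) posterior.
So s = 4 − 2 = 2 and f = 39 − 27 = 12.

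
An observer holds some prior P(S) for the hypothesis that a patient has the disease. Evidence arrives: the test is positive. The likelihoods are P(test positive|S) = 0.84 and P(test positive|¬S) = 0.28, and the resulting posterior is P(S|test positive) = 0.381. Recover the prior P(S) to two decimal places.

P(S) = 0.17

In odds form, posterior odds = prior odds × likelihood ratio, so prior odds = posterior odds ÷ LR.
Posterior odds = 0.381/(1−0.381) = 0.6155. LR = 0.84/0.28 = 3.0000.
Prior odds = 0.6155/3.0000 = 0.2052, so P(S) = 0.2052/(1+0.2052) ≈ 0.17.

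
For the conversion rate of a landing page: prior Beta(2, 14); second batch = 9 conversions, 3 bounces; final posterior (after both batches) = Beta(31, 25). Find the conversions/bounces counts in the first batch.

Sequential conjugate updates are equivalent to a single update on the pooled data, so total successes = posterior α − prior α and total failures = posterior β − prior β.
Total across both batches: 31−2=29 conversions, 25−14=11 bounces.
Subtract the second batch: 29−9=20 conversions and 11−3=8 bounces.

20 conversions and 8 bounces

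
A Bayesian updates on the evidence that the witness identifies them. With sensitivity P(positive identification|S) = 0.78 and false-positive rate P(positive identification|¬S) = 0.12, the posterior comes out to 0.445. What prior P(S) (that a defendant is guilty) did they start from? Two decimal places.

P(S) = 0.11

Bayes' rule in odds form gives O(S|E) = O(S)·[P(E|S)/P(E|¬S)], hence O(S) = O(S|E)/LR.
Posterior odds = 0.445/(1−0.445) = 0.8018. LR = 0.78/0.12 = 6.5000.
Prior odds = 0.8018/6.5000 = 0.1234, so P(S) = 0.1234/(1+0.1234) ≈ 0.11.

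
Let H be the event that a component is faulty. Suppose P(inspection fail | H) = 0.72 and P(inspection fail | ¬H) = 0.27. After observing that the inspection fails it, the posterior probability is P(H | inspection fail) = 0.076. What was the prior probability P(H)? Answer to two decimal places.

In odds form, posterior odds = prior odds × likelihood ratio, so prior odds = posterior odds ÷ LR.
Posterior odds = 0.076/(1−0.076) = 0.0823. LR = 0.72/0.27 = 2.6667.
Prior odds = 0.0823/2.6667 = 0.0309, so P(H) = 0.0309/(1+0.0309) ≈ 0.03.

P(H) = 0.03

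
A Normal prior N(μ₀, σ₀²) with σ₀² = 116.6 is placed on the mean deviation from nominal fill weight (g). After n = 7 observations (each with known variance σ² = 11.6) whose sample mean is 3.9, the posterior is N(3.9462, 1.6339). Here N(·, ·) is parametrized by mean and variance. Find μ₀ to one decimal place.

μ₀ = 7.2

The posterior mean is a precision-weighted average: μ_n = (τ₀μ₀ + τ_data·x̄)/(τ₀+τ_data), with τ₀=1/σ₀² and τ_data=n/σ².
Here τ₀ = 1/116.6 = 0.008576 and τ_data = 7/11.6 = 0.603448, so τ_n = 0.612024.
Rearranging for μ₀: μ₀ = (μ_n·τ_n − τ_data·x̄)/τ₀ = (3.9462·0.612024 − 0.603448·3.9) / 0.008576 = 0.061722/0.008576 ≈ 7.2.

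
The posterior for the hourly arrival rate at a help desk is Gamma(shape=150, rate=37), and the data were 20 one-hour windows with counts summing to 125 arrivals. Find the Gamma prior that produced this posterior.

Gamma(shape=25, rate=17)

Gamma–Poisson conjugacy: posterior shape = α + Σxᵢ, posterior rate = β + n.
So α = 150 − 125 = 25 and β = 37 − 20 = 17.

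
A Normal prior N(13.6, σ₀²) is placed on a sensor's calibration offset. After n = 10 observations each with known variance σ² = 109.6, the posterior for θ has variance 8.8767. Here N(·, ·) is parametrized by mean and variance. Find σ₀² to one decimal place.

For the Normal–Normal model with known σ², precisions add: τ_n = τ₀ + n/σ².
So 1/σ₀² = 1/8.8767 − 10/109.6 = 0.112654 − 0.091241 = 0.021413.
Hence σ₀² = 1/0.021413 ≈ 46.7.

σ₀² = 46.7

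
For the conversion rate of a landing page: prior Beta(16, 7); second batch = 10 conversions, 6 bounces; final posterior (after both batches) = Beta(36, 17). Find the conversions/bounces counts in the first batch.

Because Beta–binomial updating is additive in the counts, the combined data contributed (α_post−α_prior, β_post−β_prior) successes and failures.
Total across both batches: 36−16=20 conversions, 17−7=10 bounces.
Subtract the second batch: 20−10=10 conversions and 10−6=4 bounces.

10 conversions and 4 bounces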